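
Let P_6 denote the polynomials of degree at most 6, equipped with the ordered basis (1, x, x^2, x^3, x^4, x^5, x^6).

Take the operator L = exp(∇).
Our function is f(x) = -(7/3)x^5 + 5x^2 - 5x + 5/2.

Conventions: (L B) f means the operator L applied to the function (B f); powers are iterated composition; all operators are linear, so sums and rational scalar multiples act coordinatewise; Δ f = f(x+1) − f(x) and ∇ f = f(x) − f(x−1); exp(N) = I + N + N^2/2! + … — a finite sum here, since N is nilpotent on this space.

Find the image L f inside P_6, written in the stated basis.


order-1 term: -(35/3)x^4 + (70/3)x^3 - (70/3)x^2 + (65/3)x - 37/3
order-2 term: -(70/3)x^3 + 70x^2 - (245/3)x + 40
order-3 term: -(70/3)x^2 + 70x - 175/3
order-4 term: -(35/3)x + 70/3
order-5 term: -7/3
the series for exp(∇) f terminates at order 5
exp(∇) f = -(7/3)x^5 - (35/3)x^4 + (85/3)x^2 - (20/3)x - 43/6

the image equals g(x) = -(7/3)x^5 - (35/3)x^4 + (85/3)x^2 - (20/3)x - 43/6


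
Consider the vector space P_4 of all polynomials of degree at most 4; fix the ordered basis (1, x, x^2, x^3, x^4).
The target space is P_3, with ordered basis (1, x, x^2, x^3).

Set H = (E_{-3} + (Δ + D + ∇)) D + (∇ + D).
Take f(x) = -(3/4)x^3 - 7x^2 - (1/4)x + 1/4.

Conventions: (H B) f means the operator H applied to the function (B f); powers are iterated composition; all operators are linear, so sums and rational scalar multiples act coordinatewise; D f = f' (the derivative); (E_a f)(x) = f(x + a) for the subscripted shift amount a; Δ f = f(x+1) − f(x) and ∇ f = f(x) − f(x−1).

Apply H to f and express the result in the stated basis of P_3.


D f = -(9/4)x^2 - 14x - 1/4
E_{-3} D f = -(9/4)x^2 - (1/2)x + 43/2
Δ D f = -(9/2)x - 65/4
D D f = -(9/2)x - 14
∇ D f = -(9/2)x - 47/4
(Δ + D + ∇) D f = -(27/2)x - 42
(E_{-3} + (Δ + D + ∇)) D f = -(9/4)x^2 - 14x - 41/2
∇ f = -(9/4)x^2 - (47/4)x + 6
D f = -(9/4)x^2 - 14x - 1/4
(∇ + D) f = -(9/2)x^2 - (103/4)x + 23/4
((E_{-3} + (Δ + D + ∇)) D + (∇ + D)) f = -(27/4)x^2 - (159/4)x - 59/4

g(x) = -(27/4)x^2 - (159/4)x - 59/4


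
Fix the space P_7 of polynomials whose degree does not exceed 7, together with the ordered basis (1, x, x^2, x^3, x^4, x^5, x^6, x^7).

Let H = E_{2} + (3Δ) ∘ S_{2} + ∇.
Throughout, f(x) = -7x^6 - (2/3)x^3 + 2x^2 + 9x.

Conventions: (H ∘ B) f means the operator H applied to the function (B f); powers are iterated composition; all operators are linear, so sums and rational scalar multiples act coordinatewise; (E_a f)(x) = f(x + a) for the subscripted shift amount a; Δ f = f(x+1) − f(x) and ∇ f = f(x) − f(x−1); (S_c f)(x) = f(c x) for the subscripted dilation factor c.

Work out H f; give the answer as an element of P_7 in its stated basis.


E_{2} f = -7x^6 - 84x^5 - 420x^4 - (3362/3)x^3 - 1682x^2 - 1335x - 1282/3
S_{2} f = -448x^6 - (16/3)x^3 + 8x^2 + 18x
Δ S_{2} f = -2688x^5 - 6720x^4 - 8960x^3 - 6736x^2 - 2688x - 1282/3
(3Δ) S_{2} f = -8064x^5 - 20160x^4 - 26880x^3 - 20208x^2 - 8064x - 1282
∇ f = -42x^5 + 105x^4 - 140x^3 + 103x^2 - 36x + 40/3
(E_{2} + (3Δ) ∘ S_{2} + ∇) f = -7x^6 - 8190x^5 - 20475x^4 - (84422/3)x^3 - 21787x^2 - 9435x - 1696

the result is g(x) = -7x^6 - 8190x^5 - 20475x^4 - (84422/3)x^3 - 21787x^2 - 9435x - 1696


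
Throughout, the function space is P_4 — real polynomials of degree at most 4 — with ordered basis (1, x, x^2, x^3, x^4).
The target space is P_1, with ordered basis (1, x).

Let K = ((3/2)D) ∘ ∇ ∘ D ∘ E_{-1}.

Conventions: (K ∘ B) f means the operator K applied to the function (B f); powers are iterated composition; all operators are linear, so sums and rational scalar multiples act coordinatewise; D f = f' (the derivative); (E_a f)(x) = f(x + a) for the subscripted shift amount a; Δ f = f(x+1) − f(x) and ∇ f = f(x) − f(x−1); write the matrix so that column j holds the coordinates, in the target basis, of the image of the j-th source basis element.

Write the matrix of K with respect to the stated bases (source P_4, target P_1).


image of 1: 0
image of x: 0
image of x^2: 0
image of x^3: 9
image of x^4: 36x - 54
each image's coordinates form column j of the matrix

the matrix is [[0, 0, 0, 9, -54]; [0, 0, 0, 0, 36]] (rows listed top to bottom)


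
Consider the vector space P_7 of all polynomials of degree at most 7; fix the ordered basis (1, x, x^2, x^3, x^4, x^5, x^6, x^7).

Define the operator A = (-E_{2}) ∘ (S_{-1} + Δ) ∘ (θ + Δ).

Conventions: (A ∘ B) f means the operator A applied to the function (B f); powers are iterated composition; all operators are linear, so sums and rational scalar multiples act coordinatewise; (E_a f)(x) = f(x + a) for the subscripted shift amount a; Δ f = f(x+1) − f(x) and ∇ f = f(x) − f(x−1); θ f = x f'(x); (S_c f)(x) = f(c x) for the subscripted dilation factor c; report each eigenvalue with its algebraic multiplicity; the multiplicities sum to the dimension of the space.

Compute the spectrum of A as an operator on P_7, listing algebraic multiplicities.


image of 1: 0
image of x: x
image of x^2: -2x^2 - 10x - 17
image of x^3: 3x^3 + 6x^2 - 24x - 58
image of x^4: -4x^4 - 44x^3 - 210x^2 - 476x - 419
image of x^5: 5x^5 + 20x^4 - 100x^3 - 800x^2 - 1850x - 1496
image of x^6: -6x^6 - 102x^5 - 795x^4 - 3460x^3 - 8715x^2 - 11982x - 7013
image of x^7: 7x^7 + 42x^6 - 252x^5 - 3570x^4 - 16380x^3 - 38934x^2 - 48804x - 25782
the matrix is upper triangular; its diagonal is (0, 1, -2, 3, -4, 5, -6, 7)
for a triangular matrix the eigenvalues are the diagonal entries, with algebraic multiplicity their repetition count

λ = -6 (multiplicity 1), λ = -4 (multiplicity 1), λ = -2 (multiplicity 1), λ = 0 (multiplicity 1), λ = 1 (multiplicity 1), λ = 3 (multiplicity 1), λ = 5 (multiplicity 1), λ = 7 (multiplicity 1)


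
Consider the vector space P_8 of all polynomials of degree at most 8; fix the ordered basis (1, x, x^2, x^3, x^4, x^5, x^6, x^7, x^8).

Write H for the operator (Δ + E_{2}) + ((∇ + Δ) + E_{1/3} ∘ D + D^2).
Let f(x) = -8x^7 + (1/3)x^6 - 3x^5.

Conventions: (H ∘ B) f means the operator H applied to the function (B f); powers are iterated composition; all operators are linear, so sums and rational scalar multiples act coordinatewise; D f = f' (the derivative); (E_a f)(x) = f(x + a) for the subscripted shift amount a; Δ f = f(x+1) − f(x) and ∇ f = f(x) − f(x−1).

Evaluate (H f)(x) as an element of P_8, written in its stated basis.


Δ f = -56x^6 - 166x^5 - 290x^4 - (910/3)x^3 - 193x^2 - 69x - 32/3
E_{2} f = -8x^7 - (335/3)x^6 - 671x^5 - 2250x^4 - (13640/3)x^3 - 5536x^2 - 3760x - 3296/3
(Δ + E_{2}) f = -8x^7 - (503/3)x^6 - 837x^5 - 2540x^4 - 4850x^3 - 5729x^2 - 3829x - 3328/3
∇ f = -56x^6 + 170x^5 - 300x^4 + (950/3)x^3 - 203x^2 + 73x - 34/3
Δ f = -56x^6 - 166x^5 - 290x^4 - (910/3)x^3 - 193x^2 - 69x - 32/3
(∇ + Δ) f = -112x^6 + 4x^5 - 590x^4 + (40/3)x^3 - 396x^2 + 4x - 22
D f = -56x^6 + 2x^5 - 15x^4
E_{1/3} D f = -56x^6 - 110x^5 - 105x^4 - (1600/27)x^3 - (530/27)x^2 - (94/27)x - 185/729
D f = -56x^6 + 2x^5 - 15x^4
D D f = -336x^5 + 10x^4 - 60x^3
((∇ + Δ) + E_{1/3} ∘ D + D^2) f = -168x^6 - 442x^5 - 685x^4 - (2860/27)x^3 - (11222/27)x^2 + (14/27)x - 16223/729
((Δ + E_{2}) + ((∇ + Δ) + E_{1/3} ∘ D + D^2)) f = -8x^7 - (1007/3)x^6 - 1279x^5 - 3225x^4 - (133810/27)x^3 - (165905/27)x^2 - (103369/27)x - 824927/729

the result is g(x) = -8x^7 - (1007/3)x^6 - 1279x^5 - 3225x^4 - (133810/27)x^3 - (165905/27)x^2 - (103369/27)x - 824927/729


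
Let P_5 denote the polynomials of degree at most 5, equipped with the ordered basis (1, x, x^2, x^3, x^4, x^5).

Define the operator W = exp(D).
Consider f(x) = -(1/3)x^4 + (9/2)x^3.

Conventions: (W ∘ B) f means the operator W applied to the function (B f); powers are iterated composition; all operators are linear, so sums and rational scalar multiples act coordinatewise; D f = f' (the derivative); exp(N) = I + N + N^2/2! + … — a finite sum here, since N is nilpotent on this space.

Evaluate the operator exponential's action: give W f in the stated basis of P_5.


order-1 term: -(4/3)x^3 + (27/2)x^2
order-2 term: -2x^2 + (27/2)x
order-3 term: -(4/3)x + 9/2
order-4 term: -1/3
the series for exp(D) f terminates at order 4
exp(D) f = -(1/3)x^4 + (19/6)x^3 + (23/2)x^2 + (73/6)x + 25/6

the result is g(x) = -(1/3)x^4 + (19/6)x^3 + (23/2)x^2 + (73/6)x + 25/6


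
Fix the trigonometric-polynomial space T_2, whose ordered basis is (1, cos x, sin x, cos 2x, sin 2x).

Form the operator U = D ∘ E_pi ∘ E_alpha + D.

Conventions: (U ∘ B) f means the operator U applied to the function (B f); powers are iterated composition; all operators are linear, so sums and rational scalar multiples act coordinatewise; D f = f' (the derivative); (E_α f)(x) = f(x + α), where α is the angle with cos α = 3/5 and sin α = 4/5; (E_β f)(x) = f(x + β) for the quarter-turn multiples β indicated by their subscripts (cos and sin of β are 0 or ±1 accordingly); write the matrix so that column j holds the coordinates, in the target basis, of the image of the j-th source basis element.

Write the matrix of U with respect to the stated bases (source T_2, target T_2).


the matrix is [[0, 0, 0, 0, 0]; [0, 4/5, 2/5, 0, 0]; [0, -2/5, 4/5, 0, 0]; [0, 0, 0, -48/25, 36/25]; [0, 0, 0, -36/25, -48/25]] (rows listed top to bottom)

image of 1: 0
image of cos x: (4/5)cos x - (2/5)sin x
image of sin x: (2/5)cos x + (4/5)sin x
image of cos 2x: -(48/25)cos 2x - (36/25)sin 2x
image of sin 2x: (36/25)cos 2x - (48/25)sin 2x
each image's coordinates form column j of the matrix


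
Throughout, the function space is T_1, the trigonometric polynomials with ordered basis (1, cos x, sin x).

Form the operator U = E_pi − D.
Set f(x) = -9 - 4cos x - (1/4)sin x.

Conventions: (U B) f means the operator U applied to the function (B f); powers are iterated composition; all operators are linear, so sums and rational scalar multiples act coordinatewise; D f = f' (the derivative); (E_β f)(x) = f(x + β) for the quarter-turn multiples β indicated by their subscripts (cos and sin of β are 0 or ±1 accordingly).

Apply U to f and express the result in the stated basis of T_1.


the result is g(x) = -9 + (17/4)cos x - (15/4)sin x

E_pi f = -9 + 4cos x + (1/4)sin x
D f = -(1/4)cos x + 4sin x
(-D) f = (1/4)cos x - 4sin x
(E_pi − D) f = -9 + (17/4)cos x - (15/4)sin x


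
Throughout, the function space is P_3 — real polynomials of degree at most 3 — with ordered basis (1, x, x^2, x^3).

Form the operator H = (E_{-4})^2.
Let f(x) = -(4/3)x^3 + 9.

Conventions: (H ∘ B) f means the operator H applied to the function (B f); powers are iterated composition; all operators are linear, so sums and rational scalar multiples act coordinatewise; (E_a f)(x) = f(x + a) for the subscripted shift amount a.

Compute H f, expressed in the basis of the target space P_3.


E_{-4} f = -(4/3)x^3 + 16x^2 - 64x + 283/3
E_{-4} E_{-4} f = -(4/3)x^3 + 32x^2 - 256x + 2075/3

g(x) = -(4/3)x^3 + 32x^2 - 256x + 2075/3


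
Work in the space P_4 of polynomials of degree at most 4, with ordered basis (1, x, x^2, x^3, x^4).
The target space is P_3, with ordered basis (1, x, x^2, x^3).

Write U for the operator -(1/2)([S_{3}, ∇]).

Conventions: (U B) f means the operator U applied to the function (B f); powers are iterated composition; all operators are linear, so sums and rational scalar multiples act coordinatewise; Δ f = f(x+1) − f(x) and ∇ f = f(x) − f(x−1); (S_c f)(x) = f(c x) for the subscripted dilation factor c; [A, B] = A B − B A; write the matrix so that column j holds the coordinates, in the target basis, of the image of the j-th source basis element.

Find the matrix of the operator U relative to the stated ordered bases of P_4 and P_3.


the matrix is [[0, 1, -4, 13, -40]; [0, 0, 6, -36, 156]; [0, 0, 0, 27, -216]; [0, 0, 0, 0, 108]] (rows listed top to bottom)

image of 1: 0
image of x: 1
image of x^2: 6x - 4
image of x^3: 27x^2 - 36x + 13
image of x^4: 108x^3 - 216x^2 + 156x - 40
each image's coordinates form column j of the matrix


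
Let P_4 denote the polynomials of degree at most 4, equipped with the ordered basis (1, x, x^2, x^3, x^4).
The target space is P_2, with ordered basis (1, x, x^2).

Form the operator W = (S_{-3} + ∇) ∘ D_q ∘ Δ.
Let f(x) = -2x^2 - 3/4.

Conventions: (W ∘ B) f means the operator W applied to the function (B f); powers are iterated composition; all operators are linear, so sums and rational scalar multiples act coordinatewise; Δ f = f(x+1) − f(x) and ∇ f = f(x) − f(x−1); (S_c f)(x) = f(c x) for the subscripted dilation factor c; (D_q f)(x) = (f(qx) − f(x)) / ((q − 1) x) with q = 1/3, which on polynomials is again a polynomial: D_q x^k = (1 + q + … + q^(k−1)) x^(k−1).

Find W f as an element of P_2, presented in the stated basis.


Δ f = -4x - 2
D_q Δ f = -4
S_{-3} D_q Δ f = -4
∇ D_q Δ f = 0
(S_{-3} + ∇) D_q Δ f = -4

the result is g(x) = -4


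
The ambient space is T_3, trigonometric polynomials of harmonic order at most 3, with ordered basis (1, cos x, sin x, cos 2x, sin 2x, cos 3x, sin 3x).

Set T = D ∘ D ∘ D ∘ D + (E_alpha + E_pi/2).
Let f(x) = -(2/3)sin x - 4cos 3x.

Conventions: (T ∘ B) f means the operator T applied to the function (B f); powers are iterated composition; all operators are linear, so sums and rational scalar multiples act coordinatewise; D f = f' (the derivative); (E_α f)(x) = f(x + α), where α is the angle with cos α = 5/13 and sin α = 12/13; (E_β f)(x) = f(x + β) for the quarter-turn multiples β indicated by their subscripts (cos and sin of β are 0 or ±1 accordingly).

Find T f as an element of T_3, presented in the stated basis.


D f = -(2/3)cos x + 12sin 3x
D D f = (2/3)sin x + 36cos 3x
D (D ∘ D) f = (2/3)cos x - 108sin 3x
D D (D ∘ D) f = -(2/3)sin x - 324cos 3x
E_alpha f = -(8/13)cos x - (10/39)sin x + (8140/2197)cos 3x - (3312/2197)sin 3x
E_pi/2 f = -(2/3)cos x - 4sin 3x
(E_alpha + E_pi/2) f = -(50/39)cos x - (10/39)sin x + (8140/2197)cos 3x - (12100/2197)sin 3x
(D ∘ D ∘ D ∘ D + (E_alpha + E_pi/2)) f = -(50/39)cos x - (12/13)sin x - (703688/2197)cos 3x - (12100/2197)sin 3x

the image equals g(x) = -(50/39)cos x - (12/13)sin x - (703688/2197)cos 3x - (12100/2197)sin 3x


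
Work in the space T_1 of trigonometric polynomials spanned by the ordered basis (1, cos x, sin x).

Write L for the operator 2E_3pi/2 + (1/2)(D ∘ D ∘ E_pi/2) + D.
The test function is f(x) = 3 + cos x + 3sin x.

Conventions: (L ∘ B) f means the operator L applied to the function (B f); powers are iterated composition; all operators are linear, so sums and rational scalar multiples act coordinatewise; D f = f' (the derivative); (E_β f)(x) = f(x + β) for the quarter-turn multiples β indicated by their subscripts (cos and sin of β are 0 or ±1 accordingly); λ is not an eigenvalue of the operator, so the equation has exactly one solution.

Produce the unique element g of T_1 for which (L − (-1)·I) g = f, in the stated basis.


the result is g(x) = 1 + (22/13)cos x + (6/13)sin x

write g with unknown coordinates in the stated basis and equate coefficients in (L − (-1)·I) g = f
solving from the highest basis element down gives g = 1 + (22/13)cos x + (6/13)sin x
check: L g = 2 - (9/13)cos x + (33/13)sin x
so L g − (-1)·g = 3 + cos x + 3sin x = f ✓


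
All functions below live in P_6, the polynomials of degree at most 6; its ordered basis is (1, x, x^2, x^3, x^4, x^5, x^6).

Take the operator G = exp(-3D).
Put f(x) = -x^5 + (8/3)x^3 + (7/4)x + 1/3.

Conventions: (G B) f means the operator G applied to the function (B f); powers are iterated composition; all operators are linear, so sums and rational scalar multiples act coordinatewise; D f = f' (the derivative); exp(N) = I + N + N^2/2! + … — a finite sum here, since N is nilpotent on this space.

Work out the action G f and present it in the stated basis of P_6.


order-1 term: 15x^4 - 24x^2 - 21/4
order-2 term: -90x^3 + 72x
order-3 term: 270x^2 - 72
order-4 term: -405x
order-5 term: 243
the series for exp(-3D) f terminates at order 5
exp(-3D) f = -x^5 + 15x^4 - (262/3)x^3 + 246x^2 - (1325/4)x + 1993/12

the image equals g(x) = -x^5 + 15x^4 - (262/3)x^3 + 246x^2 - (1325/4)x + 1993/12


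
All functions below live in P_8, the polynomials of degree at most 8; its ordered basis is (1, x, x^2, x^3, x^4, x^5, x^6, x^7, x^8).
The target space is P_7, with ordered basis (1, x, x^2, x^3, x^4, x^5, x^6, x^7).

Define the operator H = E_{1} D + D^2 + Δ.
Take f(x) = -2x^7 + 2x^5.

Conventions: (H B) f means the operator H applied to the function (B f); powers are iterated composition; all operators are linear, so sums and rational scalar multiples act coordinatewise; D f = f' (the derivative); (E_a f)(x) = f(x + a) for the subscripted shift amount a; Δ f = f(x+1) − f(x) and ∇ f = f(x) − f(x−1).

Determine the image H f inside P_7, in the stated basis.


g(x) = -28x^6 - 210x^5 - 260x^4 - 250x^3 - 172x^2 - 48x - 4

D f = -14x^6 + 10x^4
E_{1} D f = -14x^6 - 84x^5 - 200x^4 - 240x^3 - 150x^2 - 44x - 4
D f = -14x^6 + 10x^4
D D f = -84x^5 + 40x^3
Δ f = -14x^6 - 42x^5 - 60x^4 - 50x^3 - 22x^2 - 4x
(E_{1} D + D^2 + Δ) f = -28x^6 - 210x^5 - 260x^4 - 250x^3 - 172x^2 - 48x - 4


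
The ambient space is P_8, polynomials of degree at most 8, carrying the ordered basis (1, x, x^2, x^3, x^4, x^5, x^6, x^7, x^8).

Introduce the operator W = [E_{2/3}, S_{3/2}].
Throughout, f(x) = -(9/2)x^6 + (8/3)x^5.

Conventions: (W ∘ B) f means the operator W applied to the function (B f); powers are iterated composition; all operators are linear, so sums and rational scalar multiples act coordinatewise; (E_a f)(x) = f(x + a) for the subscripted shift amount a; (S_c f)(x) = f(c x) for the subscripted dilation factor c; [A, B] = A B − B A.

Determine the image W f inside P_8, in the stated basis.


S_{3/2} f = -(6561/128)x^6 + (81/4)x^5
E_{2/3} S_{3/2} f = -(6561/128)x^6 - (5913/32)x^5 - (8775/32)x^4 - (855/4)x^3 - (735/8)x^2 - (41/2)x - 11/6
E_{2/3} f = -(9/2)x^6 - (46/3)x^5 - (190/9)x^4 - (400/27)x^3 - (440/81)x^2 - (224/243)x - 32/729
S_{3/2} E_{2/3} f = -(6561/128)x^6 - (1863/16)x^5 - (855/8)x^4 - 50x^3 - (110/9)x^2 - (112/81)x - 32/729
[E_{2/3}, S_{3/2}] f = -(2187/32)x^5 - (5355/32)x^4 - (655/4)x^3 - (5735/72)x^2 - (3097/162)x - 2609/1458

the result is g(x) = -(2187/32)x^5 - (5355/32)x^4 - (655/4)x^3 - (5735/72)x^2 - (3097/162)x - 2609/1458


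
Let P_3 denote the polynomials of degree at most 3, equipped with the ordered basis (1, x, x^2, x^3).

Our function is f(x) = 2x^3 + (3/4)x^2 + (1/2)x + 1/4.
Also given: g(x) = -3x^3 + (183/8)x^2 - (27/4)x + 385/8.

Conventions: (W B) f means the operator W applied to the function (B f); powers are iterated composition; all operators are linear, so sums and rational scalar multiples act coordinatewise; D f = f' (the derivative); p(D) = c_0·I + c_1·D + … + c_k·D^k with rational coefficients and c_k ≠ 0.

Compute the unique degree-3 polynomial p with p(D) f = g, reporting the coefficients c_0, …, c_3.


p(D) = -(3/2)·I + 4·D − D^2 + 4·D^3, i.e. c_0 = -3/2, c_1 = 4, c_2 = -1, c_3 = 4

D^0 f = 2x^3 + (3/4)x^2 + (1/2)x + 1/4
D^1 f = 6x^2 + (3/2)x + 1/2
D^2 f = 12x + 3/2
D^3 f = 12
matching coefficients of g against c_0 f + c_1 Df + … from the top degree down determines the c_i
solution: c_0 = -3/2, c_1 = 4, c_2 = -1, c_3 = 4


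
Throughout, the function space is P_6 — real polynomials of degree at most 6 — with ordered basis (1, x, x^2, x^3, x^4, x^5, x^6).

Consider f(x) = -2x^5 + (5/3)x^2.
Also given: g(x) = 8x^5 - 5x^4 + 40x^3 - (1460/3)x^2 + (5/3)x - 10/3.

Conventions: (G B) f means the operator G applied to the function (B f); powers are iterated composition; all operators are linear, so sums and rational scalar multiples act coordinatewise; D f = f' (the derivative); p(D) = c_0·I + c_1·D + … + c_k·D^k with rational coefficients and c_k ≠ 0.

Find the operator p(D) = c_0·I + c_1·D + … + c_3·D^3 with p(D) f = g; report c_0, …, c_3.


D^0 f = -2x^5 + (5/3)x^2
D^1 f = -10x^4 + (10/3)x
D^2 f = -40x^3 + 10/3
D^3 f = -120x^2
matching coefficients of g against c_0 f + c_1 Df + … from the top degree down determines the c_i
solution: c_0 = -4, c_1 = 1/2, c_2 = -1, c_3 = 4

c_0 = -4, c_1 = 1/2, c_2 = -1, c_3 = 4


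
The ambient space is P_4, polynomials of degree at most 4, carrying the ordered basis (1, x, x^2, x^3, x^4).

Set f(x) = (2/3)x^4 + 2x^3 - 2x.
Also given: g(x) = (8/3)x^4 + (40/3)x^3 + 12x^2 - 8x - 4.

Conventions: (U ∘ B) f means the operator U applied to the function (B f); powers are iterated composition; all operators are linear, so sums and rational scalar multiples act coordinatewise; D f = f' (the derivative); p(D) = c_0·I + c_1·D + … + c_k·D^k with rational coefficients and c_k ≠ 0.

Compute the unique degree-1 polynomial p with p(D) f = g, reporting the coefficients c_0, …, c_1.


D^0 f = (2/3)x^4 + 2x^3 - 2x
D^1 f = (8/3)x^3 + 6x^2 - 2
matching coefficients of g against c_0 f + c_1 Df + … from the top degree down determines the c_i
solution: c_0 = 4, c_1 = 2

c_0 = 4, c_1 = 2


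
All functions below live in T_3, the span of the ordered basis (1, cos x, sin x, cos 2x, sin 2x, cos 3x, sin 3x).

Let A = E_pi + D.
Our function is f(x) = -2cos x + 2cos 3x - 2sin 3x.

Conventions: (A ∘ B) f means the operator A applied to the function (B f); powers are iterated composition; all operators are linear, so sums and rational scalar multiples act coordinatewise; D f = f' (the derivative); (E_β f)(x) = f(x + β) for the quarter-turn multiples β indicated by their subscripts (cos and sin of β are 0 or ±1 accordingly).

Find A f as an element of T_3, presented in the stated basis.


g(x) = 2cos x + 2sin x - 8cos 3x - 4sin 3x

E_pi f = 2cos x - 2cos 3x + 2sin 3x
D f = 2sin x - 6cos 3x - 6sin 3x
(E_pi + D) f = 2cos x + 2sin x - 8cos 3x - 4sin 3x


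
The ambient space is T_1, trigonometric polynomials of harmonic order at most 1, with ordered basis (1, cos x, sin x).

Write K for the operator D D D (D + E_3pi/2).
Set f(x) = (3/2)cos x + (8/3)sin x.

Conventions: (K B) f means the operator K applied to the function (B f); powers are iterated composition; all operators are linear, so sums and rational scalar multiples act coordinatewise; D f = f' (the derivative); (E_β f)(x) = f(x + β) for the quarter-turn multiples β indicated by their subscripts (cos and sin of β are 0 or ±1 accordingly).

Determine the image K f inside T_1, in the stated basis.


the result is g(x) = 0

D f = (8/3)cos x - (3/2)sin x
E_3pi/2 f = -(8/3)cos x + (3/2)sin x
(D + E_3pi/2) f = 0
D (D + E_3pi/2) f = 0
D D (D + E_3pi/2) f = 0
D D D (D + E_3pi/2) f = 0


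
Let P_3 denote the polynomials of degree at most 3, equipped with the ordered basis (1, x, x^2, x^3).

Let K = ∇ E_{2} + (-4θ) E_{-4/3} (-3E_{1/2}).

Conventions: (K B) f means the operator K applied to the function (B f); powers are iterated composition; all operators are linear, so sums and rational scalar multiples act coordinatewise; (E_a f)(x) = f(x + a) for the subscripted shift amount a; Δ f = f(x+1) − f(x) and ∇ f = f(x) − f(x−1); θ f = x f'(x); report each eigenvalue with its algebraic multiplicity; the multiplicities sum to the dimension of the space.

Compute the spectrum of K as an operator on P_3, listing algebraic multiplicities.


image of 1: 0
image of x: 12x + 1
image of x^2: 24x^2 - 18x + 3
image of x^3: 36x^3 - 57x^2 + 34x + 7
the matrix is upper triangular; its diagonal is (0, 12, 24, 36)
for a triangular matrix the eigenvalues are the diagonal entries, with algebraic multiplicity their repetition count

λ = 0 (multiplicity 1), λ = 12 (multiplicity 1), λ = 24 (multiplicity 1), λ = 36 (multiplicity 1)


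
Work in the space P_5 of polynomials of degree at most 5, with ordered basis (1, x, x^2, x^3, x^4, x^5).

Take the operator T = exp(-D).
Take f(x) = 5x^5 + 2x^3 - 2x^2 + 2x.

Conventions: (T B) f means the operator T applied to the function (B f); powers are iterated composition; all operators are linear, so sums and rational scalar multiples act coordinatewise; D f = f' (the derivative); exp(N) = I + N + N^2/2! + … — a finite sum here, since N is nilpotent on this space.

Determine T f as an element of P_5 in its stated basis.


order-1 term: -25x^4 - 6x^2 + 4x - 2
order-2 term: 50x^3 + 6x - 2
order-3 term: -50x^2 - 2
order-4 term: 25x
order-5 term: -5
the series for exp(-D) f terminates at order 5
exp(-D) f = 5x^5 - 25x^4 + 52x^3 - 58x^2 + 37x - 11

the image equals g(x) = 5x^5 - 25x^4 + 52x^3 - 58x^2 + 37x - 11


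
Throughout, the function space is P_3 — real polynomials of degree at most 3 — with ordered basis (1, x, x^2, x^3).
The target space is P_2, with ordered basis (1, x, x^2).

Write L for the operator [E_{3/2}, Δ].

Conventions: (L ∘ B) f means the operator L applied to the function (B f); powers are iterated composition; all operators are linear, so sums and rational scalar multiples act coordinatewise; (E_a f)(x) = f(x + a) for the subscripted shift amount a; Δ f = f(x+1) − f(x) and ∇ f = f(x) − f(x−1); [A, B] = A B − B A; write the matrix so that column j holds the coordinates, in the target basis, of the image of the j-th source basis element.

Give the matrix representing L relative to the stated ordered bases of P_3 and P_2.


the matrix is [[0, 0, 0, 0]; [0, 0, 0, 0]; [0, 0, 0, 0]] (rows listed top to bottom)

image of 1: 0
image of x: 0
image of x^2: 0
image of x^3: 0
each image's coordinates form column j of the matrix


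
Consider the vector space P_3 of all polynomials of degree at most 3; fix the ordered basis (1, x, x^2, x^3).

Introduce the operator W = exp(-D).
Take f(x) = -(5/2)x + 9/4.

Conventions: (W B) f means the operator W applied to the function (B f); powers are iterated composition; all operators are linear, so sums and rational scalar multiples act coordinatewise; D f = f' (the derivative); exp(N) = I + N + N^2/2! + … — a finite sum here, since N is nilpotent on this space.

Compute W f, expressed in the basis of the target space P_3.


g(x) = -(5/2)x + 19/4

order-1 term: 5/2
the series for exp(-D) f terminates at order 1
exp(-D) f = -(5/2)x + 19/4


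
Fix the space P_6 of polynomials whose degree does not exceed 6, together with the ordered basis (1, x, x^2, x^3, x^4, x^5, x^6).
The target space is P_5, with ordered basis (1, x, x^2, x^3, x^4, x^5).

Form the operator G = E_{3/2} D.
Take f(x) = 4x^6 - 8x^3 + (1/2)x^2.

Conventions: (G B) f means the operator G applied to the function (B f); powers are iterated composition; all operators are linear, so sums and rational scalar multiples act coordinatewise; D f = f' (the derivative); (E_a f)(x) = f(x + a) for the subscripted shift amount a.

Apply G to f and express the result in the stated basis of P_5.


D f = 24x^5 - 24x^2 + x
E_{3/2} D f = 24x^5 + 180x^4 + 540x^3 + 786x^2 + (1073/2)x + 519/4

g(x) = 24x^5 + 180x^4 + 540x^3 + 786x^2 + (1073/2)x + 519/4


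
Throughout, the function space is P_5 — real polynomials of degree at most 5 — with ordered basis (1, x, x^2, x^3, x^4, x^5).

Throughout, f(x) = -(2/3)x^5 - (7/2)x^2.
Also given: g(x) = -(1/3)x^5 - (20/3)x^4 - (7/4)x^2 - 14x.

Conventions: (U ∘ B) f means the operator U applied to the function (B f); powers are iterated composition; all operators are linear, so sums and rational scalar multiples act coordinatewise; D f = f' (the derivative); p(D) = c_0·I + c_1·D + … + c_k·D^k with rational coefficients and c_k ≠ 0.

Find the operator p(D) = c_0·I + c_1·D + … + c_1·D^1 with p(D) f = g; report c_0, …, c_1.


D^0 f = -(2/3)x^5 - (7/2)x^2
D^1 f = -(10/3)x^4 - 7x
matching coefficients of g against c_0 f + c_1 Df + … from the top degree down determines the c_i
solution: c_0 = 1/2, c_1 = 2

p(D) = (1/2)·I + 2·D, i.e. c_0 = 1/2, c_1 = 2


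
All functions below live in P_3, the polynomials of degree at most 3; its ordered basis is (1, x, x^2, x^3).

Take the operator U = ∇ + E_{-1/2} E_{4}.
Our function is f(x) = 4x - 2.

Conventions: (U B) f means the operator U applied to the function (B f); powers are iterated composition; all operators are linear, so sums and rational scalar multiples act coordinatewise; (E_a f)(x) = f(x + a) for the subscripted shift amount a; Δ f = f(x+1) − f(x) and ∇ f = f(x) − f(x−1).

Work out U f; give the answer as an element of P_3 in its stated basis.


∇ f = 4
E_{4} f = 4x + 14
E_{-1/2} E_{4} f = 4x + 12
(∇ + E_{-1/2} E_{4}) f = 4x + 16

the result is g(x) = 4x + 16


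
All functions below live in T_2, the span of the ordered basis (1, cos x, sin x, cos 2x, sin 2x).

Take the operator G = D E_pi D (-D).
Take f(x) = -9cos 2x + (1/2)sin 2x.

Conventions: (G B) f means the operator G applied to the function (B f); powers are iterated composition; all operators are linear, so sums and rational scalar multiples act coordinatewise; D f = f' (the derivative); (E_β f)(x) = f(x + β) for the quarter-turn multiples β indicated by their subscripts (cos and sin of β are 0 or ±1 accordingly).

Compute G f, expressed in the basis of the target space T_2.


g(x) = 4cos 2x + 72sin 2x

D f = cos 2x + 18sin 2x
(-D) f = -cos 2x - 18sin 2x
D (-D) f = -36cos 2x + 2sin 2x
E_pi D (-D) f = -36cos 2x + 2sin 2x
D E_pi D (-D) f = 4cos 2x + 72sin 2x


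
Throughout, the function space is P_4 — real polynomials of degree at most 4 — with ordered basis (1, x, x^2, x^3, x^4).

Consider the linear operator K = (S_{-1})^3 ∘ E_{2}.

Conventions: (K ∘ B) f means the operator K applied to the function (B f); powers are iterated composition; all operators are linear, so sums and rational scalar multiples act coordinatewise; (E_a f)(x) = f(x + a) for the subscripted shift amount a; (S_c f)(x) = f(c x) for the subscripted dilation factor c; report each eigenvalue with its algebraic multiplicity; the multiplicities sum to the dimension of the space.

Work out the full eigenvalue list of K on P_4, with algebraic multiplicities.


image of 1: 1
image of x: -x + 2
image of x^2: x^2 - 4x + 4
image of x^3: -x^3 + 6x^2 - 12x + 8
image of x^4: x^4 - 8x^3 + 24x^2 - 32x + 16
the matrix is upper triangular; its diagonal is (1, -1, 1, -1, 1)
for a triangular matrix the eigenvalues are the diagonal entries, with algebraic multiplicity their repetition count

λ = -1 (multiplicity 2), λ = 1 (multiplicity 3)


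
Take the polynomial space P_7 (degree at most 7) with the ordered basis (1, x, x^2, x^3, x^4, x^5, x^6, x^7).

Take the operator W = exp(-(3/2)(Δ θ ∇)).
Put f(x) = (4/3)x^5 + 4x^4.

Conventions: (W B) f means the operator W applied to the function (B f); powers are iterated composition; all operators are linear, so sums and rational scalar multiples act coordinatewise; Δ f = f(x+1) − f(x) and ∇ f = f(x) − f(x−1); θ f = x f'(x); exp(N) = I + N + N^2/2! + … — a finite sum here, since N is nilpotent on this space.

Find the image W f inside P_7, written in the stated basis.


order-1 term: -160x^3 - 276x^2 - 132x - 34
order-2 term: 1440x + 774
the series for exp(-(3/2)(Δ θ ∇)) f terminates at order 2
exp(-(3/2)(Δ θ ∇)) f = (4/3)x^5 + 4x^4 - 160x^3 - 276x^2 + 1308x + 740

the image equals g(x) = (4/3)x^5 + 4x^4 - 160x^3 - 276x^2 + 1308x + 740


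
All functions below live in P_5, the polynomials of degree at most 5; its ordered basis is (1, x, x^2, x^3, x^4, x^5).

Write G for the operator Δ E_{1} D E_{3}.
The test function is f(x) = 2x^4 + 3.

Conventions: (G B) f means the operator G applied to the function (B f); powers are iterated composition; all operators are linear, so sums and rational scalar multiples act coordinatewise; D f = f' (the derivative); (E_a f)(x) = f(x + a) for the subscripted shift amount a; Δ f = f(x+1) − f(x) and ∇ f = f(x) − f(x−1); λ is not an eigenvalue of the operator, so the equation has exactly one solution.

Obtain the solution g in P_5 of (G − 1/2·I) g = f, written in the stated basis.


write g with unknown coordinates in the stated basis and equate coefficients in (G − 1/2·I) g = f
solving from the highest basis element down gives g = -4x^4 - 96x^2 - 864x - 2342
check: G g = -48x^2 - 432x - 1168
so G g − 1/2·g = 2x^4 + 3 = f ✓

g(x) = -4x^4 - 96x^2 - 864x - 2342


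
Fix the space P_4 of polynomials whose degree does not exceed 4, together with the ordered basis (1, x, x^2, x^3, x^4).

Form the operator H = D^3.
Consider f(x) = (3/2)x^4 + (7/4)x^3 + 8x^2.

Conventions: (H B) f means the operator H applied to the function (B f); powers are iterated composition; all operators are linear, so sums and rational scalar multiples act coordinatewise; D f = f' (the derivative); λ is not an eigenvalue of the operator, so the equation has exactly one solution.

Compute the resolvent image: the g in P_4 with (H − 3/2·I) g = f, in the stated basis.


write g with unknown coordinates in the stated basis and equate coefficients in (H − 3/2·I) g = f
solving from the highest basis element down gives g = -x^4 - (7/6)x^3 - (16/3)x^2 - 16x - 14/3
check: H g = -24x - 7
so H g − 3/2·g = (3/2)x^4 + (7/4)x^3 + 8x^2 = f ✓

g(x) = -x^4 - (7/6)x^3 - (16/3)x^2 - 16x - 14/3


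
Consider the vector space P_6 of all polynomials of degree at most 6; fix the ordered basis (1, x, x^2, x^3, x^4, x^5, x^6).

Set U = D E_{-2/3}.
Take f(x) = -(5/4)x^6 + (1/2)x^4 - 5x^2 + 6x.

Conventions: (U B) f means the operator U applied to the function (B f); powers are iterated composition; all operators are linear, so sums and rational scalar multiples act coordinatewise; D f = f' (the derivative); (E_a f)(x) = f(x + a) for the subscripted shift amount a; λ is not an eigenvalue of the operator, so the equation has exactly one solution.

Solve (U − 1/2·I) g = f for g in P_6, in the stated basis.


write g with unknown coordinates in the stated basis and equate coefficients in (U − 1/2·I) g = f
solving from the highest basis element down gives g = (5/2)x^6 + 30x^5 + 199x^4 + (2776/3)x^3 + (27802/9)x^2 + (181940/27)x + 590536/81
check: U g = 15x^5 + 100x^4 + (1388/3)x^3 + (13856/9)x^2 + (91132/27)x + 295268/81
so U g − 1/2·g = -(5/4)x^6 + (1/2)x^4 - 5x^2 + 6x = f ✓

the image equals g(x) = (5/2)x^6 + 30x^5 + 199x^4 + (2776/3)x^3 + (27802/9)x^2 + (181940/27)x + 590536/81


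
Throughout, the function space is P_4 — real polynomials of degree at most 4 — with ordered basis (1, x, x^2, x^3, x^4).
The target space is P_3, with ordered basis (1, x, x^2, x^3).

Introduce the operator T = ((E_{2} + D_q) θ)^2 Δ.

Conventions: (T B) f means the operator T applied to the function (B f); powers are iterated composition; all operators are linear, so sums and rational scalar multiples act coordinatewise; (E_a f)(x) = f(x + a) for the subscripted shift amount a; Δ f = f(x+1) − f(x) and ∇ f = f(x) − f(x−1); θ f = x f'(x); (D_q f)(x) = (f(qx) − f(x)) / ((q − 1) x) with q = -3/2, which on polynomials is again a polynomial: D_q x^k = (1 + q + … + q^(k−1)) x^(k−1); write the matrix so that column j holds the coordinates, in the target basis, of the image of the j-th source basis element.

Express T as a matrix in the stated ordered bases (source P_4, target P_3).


image of 1: 0
image of x: 0
image of x^2: 2x + 6
image of x^3: 12x^2 + 66x + 120
image of x^4: 36x^3 + 489x^2 + 1357x + 1698
each image's coordinates form column j of the matrix

the matrix is [[0, 0, 6, 120, 1698]; [0, 0, 2, 66, 1357]; [0, 0, 0, 12, 489]; [0, 0, 0, 0, 36]] (rows listed top to bottom)


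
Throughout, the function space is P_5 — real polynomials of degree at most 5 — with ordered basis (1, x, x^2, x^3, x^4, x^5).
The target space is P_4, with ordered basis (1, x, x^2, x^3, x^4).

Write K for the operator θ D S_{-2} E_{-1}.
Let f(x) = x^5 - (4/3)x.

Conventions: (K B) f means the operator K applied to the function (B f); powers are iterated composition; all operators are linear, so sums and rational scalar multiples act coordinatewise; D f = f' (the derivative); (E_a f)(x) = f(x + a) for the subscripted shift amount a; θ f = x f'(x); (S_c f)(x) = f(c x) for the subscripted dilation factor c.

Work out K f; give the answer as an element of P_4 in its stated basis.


E_{-1} f = x^5 - 5x^4 + 10x^3 - 10x^2 + (11/3)x + 1/3
S_{-2} E_{-1} f = -32x^5 - 80x^4 - 80x^3 - 40x^2 - (22/3)x + 1/3
D (S_{-2} E_{-1}) f = -160x^4 - 320x^3 - 240x^2 - 80x - 22/3
θ D (S_{-2} E_{-1}) f = -640x^4 - 960x^3 - 480x^2 - 80x

the result is g(x) = -640x^4 - 960x^3 - 480x^2 - 80x


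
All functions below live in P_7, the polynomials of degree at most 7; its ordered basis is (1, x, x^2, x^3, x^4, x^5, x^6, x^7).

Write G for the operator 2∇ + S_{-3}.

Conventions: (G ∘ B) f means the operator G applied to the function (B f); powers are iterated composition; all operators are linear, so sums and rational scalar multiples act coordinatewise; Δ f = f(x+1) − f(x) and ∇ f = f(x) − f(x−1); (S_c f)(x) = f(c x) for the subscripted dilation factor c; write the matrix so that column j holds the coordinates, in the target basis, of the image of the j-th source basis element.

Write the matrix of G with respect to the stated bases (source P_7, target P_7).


image of 1: 1
image of x: -3x + 2
image of x^2: 9x^2 + 4x - 2
image of x^3: -27x^3 + 6x^2 - 6x + 2
image of x^4: 81x^4 + 8x^3 - 12x^2 + 8x - 2
image of x^5: -243x^5 + 10x^4 - 20x^3 + 20x^2 - 10x + 2
image of x^6: 729x^6 + 12x^5 - 30x^4 + 40x^3 - 30x^2 + 12x - 2
image of x^7: -2187x^7 + 14x^6 - 42x^5 + 70x^4 - 70x^3 + 42x^2 - 14x + 2
each image's coordinates form column j of the matrix

the matrix is [[1, 2, -2, 2, -2, 2, -2, 2]; [0, -3, 4, -6, 8, -10, 12, -14]; [0, 0, 9, 6, -12, 20, -30, 42]; [0, 0, 0, -27, 8, -20, 40, -70]; [0, 0, 0, 0, 81, 10, -30, 70]; [0, 0, 0, 0, 0, -243, 12, -42]; [0, 0, 0, 0, 0, 0, 729, 14]; [0, 0, 0, 0, 0, 0, 0, -2187]] (rows listed top to bottom)


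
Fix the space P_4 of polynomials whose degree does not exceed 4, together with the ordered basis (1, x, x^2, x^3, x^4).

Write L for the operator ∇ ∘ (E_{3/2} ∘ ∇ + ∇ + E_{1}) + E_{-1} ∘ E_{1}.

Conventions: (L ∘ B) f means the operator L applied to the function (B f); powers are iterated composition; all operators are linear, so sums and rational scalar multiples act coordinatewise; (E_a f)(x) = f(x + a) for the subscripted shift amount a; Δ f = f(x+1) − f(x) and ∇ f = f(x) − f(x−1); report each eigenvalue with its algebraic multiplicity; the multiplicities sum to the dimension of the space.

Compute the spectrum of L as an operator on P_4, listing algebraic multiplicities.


image of 1: 1
image of x: x + 1
image of x^2: x^2 + 2x + 5
image of x^3: x^3 + 3x^2 + 15x - 2
image of x^4: x^4 + 4x^3 + 30x^2 - 8x + 20
the matrix is upper triangular; its diagonal is (1, 1, 1, 1, 1)
for a triangular matrix the eigenvalues are the diagonal entries, with algebraic multiplicity their repetition count

λ = 1 (multiplicity 5)


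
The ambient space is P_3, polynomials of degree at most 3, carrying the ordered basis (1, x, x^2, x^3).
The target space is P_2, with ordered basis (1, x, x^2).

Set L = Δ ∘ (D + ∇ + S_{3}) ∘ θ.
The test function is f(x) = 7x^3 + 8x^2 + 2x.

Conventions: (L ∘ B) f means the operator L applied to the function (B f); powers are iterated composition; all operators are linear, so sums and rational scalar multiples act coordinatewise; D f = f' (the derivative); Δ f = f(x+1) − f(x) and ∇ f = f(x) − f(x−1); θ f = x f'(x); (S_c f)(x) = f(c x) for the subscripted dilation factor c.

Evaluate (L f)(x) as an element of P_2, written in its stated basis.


θ f = 21x^3 + 16x^2 + 2x
D θ f = 63x^2 + 32x + 2
∇ θ f = 63x^2 - 31x + 7
S_{3} θ f = 567x^3 + 144x^2 + 6x
(D + ∇ + S_{3}) θ f = 567x^3 + 270x^2 + 7x + 9
Δ (D + ∇ + S_{3}) θ f = 1701x^2 + 2241x + 844

the image equals g(x) = 1701x^2 + 2241x + 844


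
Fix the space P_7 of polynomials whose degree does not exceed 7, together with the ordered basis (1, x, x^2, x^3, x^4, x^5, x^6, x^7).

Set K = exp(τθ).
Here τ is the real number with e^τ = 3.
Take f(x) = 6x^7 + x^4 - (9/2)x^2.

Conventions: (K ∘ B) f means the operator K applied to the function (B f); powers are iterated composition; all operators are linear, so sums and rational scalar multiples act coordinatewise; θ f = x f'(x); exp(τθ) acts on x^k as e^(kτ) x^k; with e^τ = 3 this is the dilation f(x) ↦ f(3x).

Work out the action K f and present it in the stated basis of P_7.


the image equals g(x) = 13122x^7 + 81x^4 - (81/2)x^2

exp(τθ) x^k = e^(kτ) x^k; with e^τ = 3 this sends x^k to 3^k x^k
x^2 ↦ 9 x^2
x^4 ↦ 81 x^4
x^7 ↦ 2187 x^7
applying this coordinatewise to f: exp(τθ) f = 13122x^7 + 81x^4 - (81/2)x^2
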